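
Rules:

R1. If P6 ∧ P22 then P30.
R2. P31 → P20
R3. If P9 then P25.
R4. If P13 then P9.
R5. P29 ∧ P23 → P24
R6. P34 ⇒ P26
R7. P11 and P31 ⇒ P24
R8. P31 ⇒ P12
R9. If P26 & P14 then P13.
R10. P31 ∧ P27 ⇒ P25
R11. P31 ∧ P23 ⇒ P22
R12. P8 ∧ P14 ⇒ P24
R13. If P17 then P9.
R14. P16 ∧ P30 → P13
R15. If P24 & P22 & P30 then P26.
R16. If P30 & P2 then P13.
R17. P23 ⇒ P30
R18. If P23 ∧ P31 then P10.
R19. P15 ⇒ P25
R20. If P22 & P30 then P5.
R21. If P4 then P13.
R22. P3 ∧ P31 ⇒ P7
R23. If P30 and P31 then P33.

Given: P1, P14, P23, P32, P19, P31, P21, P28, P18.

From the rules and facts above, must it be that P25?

No

Forward chaining from the given facts derives: P20, P12, P22, P30, P10, P5, P33.
Rules concluding P25: R3 needs P9; R10 needs P27; R19 needs P15 — none of these are established.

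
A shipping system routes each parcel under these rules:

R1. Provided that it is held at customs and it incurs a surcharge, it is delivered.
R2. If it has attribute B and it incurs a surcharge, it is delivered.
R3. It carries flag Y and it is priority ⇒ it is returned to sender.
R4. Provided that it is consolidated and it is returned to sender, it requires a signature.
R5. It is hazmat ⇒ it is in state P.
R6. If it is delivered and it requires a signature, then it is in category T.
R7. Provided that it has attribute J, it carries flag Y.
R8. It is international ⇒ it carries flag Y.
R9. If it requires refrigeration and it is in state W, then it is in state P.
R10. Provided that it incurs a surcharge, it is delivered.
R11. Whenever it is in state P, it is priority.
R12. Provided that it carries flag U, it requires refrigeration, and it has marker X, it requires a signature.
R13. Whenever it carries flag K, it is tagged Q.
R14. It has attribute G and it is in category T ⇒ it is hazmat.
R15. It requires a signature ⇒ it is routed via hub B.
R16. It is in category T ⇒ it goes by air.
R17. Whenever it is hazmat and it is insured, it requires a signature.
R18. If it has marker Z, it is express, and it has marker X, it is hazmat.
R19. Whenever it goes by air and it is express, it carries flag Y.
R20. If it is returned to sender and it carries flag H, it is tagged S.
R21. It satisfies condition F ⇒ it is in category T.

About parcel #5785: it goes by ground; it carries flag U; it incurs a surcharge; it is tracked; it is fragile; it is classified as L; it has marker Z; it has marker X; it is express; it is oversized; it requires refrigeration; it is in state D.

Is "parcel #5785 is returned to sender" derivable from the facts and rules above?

Yes

By R10 (it incurs a surcharge): it is delivered.
By R12 (it carries flag U, it requires refrigeration, it has marker X): it requires a signature.
By R18 (it has marker Z, it is express, it has marker X): it is hazmat.
By R5 (it is hazmat): it is in state P.
By R6 (it is delivered, it requires a signature): it is in category T.
By R11 (it is in state P): it is priority.
By R16 (it is in category T): it goes by air.
By R19 (it goes by air, it is express): it carries flag Y.
By R3 (it carries flag Y, it is priority): it is returned to sender.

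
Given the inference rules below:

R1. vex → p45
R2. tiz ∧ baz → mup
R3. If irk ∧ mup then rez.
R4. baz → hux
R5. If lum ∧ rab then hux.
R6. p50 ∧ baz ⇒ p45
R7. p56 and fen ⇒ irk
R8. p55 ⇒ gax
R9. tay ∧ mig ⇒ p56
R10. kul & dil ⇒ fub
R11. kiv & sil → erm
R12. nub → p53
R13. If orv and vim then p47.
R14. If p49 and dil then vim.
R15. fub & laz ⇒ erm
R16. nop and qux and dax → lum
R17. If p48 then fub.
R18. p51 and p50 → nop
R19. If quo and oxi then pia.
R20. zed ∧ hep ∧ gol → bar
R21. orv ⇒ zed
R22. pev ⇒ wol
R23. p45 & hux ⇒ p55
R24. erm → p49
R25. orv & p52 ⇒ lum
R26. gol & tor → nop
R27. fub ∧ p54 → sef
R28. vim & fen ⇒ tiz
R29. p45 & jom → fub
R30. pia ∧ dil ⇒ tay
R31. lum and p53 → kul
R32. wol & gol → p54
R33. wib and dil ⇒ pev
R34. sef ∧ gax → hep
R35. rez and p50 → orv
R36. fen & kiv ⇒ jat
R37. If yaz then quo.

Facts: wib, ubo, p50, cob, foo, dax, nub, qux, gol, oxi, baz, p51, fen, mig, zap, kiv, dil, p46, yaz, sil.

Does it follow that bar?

hux  (by R4: baz)
p45  (by R6: p50, baz)
erm  (by R11: kiv, sil)
p53  (by R12: nub)
nop  (by R18: p51, p50)
p55  (by R23: p45, hux)
p49  (by R24: erm)
pev  (by R33: wib, dil)
quo  (by R37: yaz)
gax  (by R8: p55)
vim  (by R14: p49, dil)
lum  (by R16: nop, qux, dax)
pia  (by R19: quo, oxi)
wol  (by R22: pev)
tiz  (by R28: vim, fen)
tay  (by R30: pia, dil)
kul  (by R31: lum, p53)
p54  (by R32: wol, gol)
mup  (by R2: tiz, baz)
p56  (by R9: tay, mig)
fub  (by R10: kul, dil)
sef  (by R27: fub, p54)
hep  (by R34: sef, gax)
irk  (by R7: p56, fen)
rez  (by R3: irk, mup)
orv  (by R35: rez, p50)
zed  (by R21: orv)
bar  (by R20: zed, hep, gol)

Yes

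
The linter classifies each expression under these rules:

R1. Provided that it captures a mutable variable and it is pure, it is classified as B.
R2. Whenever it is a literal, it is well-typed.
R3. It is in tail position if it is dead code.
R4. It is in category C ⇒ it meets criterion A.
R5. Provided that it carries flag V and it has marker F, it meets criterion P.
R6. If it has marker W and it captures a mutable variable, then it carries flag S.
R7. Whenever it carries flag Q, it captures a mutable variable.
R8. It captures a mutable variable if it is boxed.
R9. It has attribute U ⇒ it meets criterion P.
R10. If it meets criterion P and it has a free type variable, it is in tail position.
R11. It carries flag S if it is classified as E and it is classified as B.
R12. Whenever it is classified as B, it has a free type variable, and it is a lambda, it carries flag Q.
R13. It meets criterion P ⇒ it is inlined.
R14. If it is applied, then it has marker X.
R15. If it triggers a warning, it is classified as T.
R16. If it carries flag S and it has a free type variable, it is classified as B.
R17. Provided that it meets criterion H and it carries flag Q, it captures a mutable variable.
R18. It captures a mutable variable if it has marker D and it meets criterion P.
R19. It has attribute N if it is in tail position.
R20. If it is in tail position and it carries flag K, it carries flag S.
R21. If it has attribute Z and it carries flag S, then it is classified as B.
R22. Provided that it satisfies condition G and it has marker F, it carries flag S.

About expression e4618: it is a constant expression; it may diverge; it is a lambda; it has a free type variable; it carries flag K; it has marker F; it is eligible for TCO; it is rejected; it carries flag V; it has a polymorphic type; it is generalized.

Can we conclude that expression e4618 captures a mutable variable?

By R5 (it carries flag V, it has marker F): it meets criterion P.
By R10 (it meets criterion P, it has a free type variable): it is in tail position.
By R20 (it is in tail position, it carries flag K): it carries flag S.
By R16 (it carries flag S, it has a free type variable): it is classified as B.
By R12 (it is classified as B, it has a free type variable, it is a lambda): it carries flag Q.
By R7 (it carries flag Q): it captures a mutable variable.

Yes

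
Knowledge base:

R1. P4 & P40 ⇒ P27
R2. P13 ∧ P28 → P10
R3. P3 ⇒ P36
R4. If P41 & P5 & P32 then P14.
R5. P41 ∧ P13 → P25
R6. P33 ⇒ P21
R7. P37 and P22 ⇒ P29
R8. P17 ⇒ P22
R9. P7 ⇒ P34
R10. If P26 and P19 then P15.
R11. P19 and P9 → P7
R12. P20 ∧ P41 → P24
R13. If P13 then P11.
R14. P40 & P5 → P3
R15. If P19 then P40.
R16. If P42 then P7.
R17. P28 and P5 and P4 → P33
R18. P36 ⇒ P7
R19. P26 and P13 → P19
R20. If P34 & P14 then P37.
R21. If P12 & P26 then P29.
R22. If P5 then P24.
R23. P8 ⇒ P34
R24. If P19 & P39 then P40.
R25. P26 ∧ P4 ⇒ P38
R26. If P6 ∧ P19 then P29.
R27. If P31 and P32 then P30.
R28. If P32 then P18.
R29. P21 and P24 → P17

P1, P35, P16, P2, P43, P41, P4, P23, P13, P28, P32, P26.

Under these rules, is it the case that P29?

Forward chaining from the given facts derives: P10, P25, P11, P19, P38, P18, P15, P40, P27.
Rules concluding P29: R7 needs P37; R21 needs P12; R26 needs P6 — none of these are established.

No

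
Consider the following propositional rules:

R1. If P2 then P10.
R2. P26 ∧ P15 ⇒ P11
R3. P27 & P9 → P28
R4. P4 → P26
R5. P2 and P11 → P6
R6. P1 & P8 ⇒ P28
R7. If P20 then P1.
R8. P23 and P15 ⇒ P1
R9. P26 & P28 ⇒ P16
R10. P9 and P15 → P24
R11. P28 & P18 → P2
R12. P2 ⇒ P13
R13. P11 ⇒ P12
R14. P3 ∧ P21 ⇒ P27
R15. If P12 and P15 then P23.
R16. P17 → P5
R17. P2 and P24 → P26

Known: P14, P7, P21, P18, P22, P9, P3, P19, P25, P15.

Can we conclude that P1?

Yes

P24  (by R10: P9, P15)
P27  (by R14: P3, P21)
P28  (by R3: P27, P9)
P2  (by R11: P28, P18)
P26  (by R17: P2, P24)
P11  (by R2: P26, P15)
P12  (by R13: P11)
P23  (by R15: P12, P15)
P1  (by R8: P23, P15)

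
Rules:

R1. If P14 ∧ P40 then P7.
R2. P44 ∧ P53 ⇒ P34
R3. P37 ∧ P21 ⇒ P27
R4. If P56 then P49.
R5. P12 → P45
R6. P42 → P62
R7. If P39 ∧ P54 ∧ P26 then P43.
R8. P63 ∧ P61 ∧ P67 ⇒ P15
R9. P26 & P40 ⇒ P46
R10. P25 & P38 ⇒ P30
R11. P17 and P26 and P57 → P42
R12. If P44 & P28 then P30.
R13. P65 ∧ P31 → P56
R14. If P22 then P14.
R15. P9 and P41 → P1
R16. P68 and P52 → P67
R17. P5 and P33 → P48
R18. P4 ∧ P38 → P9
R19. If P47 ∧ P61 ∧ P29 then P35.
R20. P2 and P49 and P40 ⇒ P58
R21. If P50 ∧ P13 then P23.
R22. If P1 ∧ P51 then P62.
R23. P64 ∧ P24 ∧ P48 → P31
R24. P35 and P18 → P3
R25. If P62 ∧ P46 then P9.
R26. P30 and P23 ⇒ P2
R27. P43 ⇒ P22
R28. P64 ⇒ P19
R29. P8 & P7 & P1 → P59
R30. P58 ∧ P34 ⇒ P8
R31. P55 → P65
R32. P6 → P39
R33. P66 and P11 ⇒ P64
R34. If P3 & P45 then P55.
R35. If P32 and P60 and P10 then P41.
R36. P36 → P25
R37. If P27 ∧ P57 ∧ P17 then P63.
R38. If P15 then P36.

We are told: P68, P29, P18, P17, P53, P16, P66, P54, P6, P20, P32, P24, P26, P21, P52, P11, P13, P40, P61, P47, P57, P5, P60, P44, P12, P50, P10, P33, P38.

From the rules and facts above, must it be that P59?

Forward chaining from the given facts derives: P34, P45, P46, P42, P67, P48, P35, P23, P3, P39, P64, P55, P41, P62, P43, P31, P9, P22, P19, P65, P56, P14, P1, P7, P49.
The only rule concluding P59 is R29, which needs P8; that is never established.

No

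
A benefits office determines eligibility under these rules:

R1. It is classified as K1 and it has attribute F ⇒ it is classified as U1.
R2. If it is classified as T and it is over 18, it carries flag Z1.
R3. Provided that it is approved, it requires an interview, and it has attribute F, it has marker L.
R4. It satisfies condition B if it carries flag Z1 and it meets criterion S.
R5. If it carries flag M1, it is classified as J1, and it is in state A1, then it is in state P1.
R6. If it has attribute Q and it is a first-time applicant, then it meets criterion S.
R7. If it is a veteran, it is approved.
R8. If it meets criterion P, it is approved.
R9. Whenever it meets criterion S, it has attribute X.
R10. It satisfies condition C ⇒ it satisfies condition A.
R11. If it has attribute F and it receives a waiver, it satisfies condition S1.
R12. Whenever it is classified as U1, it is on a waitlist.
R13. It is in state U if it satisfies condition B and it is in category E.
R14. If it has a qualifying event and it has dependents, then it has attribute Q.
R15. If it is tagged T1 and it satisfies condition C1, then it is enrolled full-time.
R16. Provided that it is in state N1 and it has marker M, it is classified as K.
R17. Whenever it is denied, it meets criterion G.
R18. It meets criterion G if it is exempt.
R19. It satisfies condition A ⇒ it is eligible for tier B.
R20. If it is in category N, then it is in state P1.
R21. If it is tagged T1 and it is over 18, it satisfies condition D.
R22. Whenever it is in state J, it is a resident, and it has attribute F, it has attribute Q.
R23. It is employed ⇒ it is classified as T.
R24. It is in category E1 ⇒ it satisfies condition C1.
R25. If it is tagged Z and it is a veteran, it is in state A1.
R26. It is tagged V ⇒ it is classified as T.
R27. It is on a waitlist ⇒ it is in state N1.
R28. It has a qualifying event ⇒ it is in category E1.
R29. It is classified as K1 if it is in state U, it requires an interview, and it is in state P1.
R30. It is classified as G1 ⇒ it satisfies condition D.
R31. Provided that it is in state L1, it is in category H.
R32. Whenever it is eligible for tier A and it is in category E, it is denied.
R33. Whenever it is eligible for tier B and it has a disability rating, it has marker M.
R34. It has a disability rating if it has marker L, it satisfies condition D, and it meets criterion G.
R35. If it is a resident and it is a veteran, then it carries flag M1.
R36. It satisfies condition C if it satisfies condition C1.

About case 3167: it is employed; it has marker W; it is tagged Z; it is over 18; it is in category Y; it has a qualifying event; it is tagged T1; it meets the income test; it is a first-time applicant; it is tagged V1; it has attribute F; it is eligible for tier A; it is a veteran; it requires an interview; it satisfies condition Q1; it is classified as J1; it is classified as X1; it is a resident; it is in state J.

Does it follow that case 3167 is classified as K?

Forward chaining from the given facts derives: is approved, satisfies condition D, has attribute Q, is classified as T, is in state A1, is in category E1, carries flag M1, carries flag Z1, has marker L, is in state P1, meets criterion S, has attribute X, satisfies condition C1, satisfies condition C, satisfies condition B, satisfies condition A, is enrolled full-time, is eligible for tier B.
The only rule concluding "it is classified as K" is R16, which needs "it is in state N1"; that is never established.

No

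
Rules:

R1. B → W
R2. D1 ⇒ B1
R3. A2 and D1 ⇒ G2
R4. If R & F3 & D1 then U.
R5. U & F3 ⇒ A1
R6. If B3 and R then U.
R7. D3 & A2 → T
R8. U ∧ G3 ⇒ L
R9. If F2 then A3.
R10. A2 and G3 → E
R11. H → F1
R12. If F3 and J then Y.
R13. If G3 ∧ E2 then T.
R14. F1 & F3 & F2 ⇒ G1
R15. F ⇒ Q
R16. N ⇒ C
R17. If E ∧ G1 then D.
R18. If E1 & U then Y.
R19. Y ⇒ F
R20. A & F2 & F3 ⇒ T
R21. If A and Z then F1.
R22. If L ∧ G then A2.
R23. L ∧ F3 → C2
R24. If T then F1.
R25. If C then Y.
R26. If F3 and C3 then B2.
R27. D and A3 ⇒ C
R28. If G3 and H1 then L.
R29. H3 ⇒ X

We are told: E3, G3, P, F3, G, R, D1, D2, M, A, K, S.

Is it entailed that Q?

No

Forward chaining from the given facts derives: B1, U, A1, L, A2, C2, G2, E.
The only rule concluding Q is R15, which needs F; that is never established.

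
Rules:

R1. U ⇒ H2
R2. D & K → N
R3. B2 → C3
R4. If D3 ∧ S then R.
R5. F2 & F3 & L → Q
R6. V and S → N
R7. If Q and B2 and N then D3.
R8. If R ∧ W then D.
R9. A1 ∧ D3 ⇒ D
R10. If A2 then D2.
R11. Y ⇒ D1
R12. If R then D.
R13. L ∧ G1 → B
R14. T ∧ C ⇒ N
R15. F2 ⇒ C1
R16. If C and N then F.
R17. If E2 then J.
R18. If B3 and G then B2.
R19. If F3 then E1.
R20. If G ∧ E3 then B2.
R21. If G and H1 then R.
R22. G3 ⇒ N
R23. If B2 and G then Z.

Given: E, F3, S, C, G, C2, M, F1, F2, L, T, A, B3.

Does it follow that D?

Yes

Q  (by R5: F2, F3, L)
N  (by R14: T, C)
B2  (by R18: B3, G)
D3  (by R7: Q, B2, N)
R  (by R4: D3, S)
D  (by R12: R)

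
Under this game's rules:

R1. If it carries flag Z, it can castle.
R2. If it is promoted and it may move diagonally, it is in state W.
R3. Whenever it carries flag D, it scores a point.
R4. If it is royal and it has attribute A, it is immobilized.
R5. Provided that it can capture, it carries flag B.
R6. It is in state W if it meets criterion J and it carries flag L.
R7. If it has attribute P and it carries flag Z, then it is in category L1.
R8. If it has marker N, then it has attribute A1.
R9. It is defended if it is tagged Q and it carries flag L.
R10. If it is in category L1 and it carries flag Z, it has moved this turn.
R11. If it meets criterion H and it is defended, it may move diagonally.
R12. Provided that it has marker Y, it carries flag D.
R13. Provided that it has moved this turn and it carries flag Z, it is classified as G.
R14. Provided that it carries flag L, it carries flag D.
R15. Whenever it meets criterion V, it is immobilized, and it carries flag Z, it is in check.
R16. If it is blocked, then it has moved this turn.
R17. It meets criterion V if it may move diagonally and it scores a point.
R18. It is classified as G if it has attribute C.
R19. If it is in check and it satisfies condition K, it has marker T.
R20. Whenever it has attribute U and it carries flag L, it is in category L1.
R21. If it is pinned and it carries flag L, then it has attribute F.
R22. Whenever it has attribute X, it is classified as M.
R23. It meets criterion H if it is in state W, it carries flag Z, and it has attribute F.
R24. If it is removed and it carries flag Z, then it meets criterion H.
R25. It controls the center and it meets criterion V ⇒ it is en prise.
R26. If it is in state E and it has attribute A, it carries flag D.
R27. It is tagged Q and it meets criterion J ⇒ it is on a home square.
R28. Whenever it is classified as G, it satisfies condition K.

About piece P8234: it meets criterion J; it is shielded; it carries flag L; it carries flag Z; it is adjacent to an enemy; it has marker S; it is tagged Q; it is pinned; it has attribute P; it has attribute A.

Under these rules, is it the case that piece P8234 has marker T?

No

Forward chaining from the given facts derives: can castle, is in state W, is in category L1, is defended, has moved this turn, is classified as G, carries flag D, has attribute F, meets criterion H, is on a home square, satisfies condition K, scores a point, may move diagonally, meets criterion V.
The only rule concluding "it has marker T" is R19, which needs "it is in check"; that is never established.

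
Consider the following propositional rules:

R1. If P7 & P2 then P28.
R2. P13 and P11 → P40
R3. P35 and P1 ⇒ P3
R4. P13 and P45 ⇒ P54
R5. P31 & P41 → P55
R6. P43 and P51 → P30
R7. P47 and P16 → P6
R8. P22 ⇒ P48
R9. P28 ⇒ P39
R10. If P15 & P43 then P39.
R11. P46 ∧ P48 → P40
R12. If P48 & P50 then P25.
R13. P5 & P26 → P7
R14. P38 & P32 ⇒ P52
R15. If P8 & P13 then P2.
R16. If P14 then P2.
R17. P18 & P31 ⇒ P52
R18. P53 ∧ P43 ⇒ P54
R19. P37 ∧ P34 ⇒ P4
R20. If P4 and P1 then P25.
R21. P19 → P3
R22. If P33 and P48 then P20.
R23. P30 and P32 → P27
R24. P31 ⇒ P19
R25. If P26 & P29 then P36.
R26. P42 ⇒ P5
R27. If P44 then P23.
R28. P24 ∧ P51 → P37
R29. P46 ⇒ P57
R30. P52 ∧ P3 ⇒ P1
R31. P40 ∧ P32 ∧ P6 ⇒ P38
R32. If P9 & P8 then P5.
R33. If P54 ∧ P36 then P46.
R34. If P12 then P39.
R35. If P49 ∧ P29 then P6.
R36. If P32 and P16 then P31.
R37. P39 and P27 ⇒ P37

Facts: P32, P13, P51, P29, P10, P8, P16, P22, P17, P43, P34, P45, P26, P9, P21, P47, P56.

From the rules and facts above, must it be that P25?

Yes

P54  (by R4: P13, P45)
P30  (by R6: P43, P51)
P6  (by R7: P47, P16)
P48  (by R8: P22)
P2  (by R15: P8, P13)
P27  (by R23: P30, P32)
P36  (by R25: P26, P29)
P5  (by R32: P9, P8)
P46  (by R33: P54, P36)
P31  (by R36: P32, P16)
P40  (by R11: P46, P48)
P7  (by R13: P5, P26)
P19  (by R24: P31)
P38  (by R31: P40, P32, P6)
P28  (by R1: P7, P2)
P39  (by R9: P28)
P52  (by R14: P38, P32)
P3  (by R21: P19)
P1  (by R30: P52, P3)
P37  (by R37: P39, P27)
P4  (by R19: P37, P34)
P25  (by R20: P4, P1)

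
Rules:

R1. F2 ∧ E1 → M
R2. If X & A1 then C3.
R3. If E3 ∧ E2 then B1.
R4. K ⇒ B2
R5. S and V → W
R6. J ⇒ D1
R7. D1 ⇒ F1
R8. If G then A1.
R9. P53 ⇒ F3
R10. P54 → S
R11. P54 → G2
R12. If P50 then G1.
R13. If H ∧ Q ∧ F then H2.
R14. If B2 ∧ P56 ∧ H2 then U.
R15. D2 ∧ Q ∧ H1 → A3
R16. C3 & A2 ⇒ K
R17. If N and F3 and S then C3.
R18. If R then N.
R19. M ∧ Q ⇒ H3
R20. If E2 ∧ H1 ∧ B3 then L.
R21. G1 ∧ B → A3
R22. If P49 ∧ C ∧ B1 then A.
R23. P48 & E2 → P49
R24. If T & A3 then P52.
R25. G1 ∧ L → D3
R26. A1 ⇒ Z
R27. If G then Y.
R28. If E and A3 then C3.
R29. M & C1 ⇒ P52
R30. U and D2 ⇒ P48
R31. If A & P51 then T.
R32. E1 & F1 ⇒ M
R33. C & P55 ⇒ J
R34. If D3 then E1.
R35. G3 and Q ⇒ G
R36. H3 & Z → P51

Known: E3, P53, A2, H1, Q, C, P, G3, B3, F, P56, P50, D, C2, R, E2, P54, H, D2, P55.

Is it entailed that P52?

B1  (by R3: E3, E2)
F3  (by R9: P53)
S  (by R10: P54)
G1  (by R12: P50)
H2  (by R13: H, Q, F)
A3  (by R15: D2, Q, H1)
N  (by R18: R)
L  (by R20: E2, H1, B3)
D3  (by R25: G1, L)
J  (by R33: C, P55)
E1  (by R34: D3)
G  (by R35: G3, Q)
D1  (by R6: J)
F1  (by R7: D1)
A1  (by R8: G)
C3  (by R17: N, F3, S)
Z  (by R26: A1)
M  (by R32: E1, F1)
K  (by R16: C3, A2)
H3  (by R19: M, Q)
P51  (by R36: H3, Z)
B2  (by R4: K)
U  (by R14: B2, P56, H2)
P48  (by R30: U, D2)
P49  (by R23: P48, E2)
A  (by R22: P49, C, B1)
T  (by R31: A, P51)
P52  (by R24: T, A3)

Yes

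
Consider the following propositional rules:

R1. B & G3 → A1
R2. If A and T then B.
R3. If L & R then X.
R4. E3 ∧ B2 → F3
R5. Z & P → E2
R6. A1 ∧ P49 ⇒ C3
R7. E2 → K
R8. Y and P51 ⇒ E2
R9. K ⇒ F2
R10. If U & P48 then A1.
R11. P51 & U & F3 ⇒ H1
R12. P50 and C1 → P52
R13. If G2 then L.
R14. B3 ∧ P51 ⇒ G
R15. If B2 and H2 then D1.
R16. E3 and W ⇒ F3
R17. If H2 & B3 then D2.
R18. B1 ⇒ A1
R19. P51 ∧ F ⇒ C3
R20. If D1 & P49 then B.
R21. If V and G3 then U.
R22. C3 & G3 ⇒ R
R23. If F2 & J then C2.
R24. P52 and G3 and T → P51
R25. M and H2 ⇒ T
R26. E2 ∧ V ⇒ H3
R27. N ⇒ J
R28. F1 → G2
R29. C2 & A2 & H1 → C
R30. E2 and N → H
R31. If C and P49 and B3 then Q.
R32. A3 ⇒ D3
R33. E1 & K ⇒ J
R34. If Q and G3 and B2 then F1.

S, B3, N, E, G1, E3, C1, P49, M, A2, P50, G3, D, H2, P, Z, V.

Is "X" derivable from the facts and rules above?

No

Forward chaining from the given facts derives: E2, K, F2, P52, D2, U, T, H3, J, H, C2, P51, G.
The only rule concluding X is R3, which needs L; that is never established.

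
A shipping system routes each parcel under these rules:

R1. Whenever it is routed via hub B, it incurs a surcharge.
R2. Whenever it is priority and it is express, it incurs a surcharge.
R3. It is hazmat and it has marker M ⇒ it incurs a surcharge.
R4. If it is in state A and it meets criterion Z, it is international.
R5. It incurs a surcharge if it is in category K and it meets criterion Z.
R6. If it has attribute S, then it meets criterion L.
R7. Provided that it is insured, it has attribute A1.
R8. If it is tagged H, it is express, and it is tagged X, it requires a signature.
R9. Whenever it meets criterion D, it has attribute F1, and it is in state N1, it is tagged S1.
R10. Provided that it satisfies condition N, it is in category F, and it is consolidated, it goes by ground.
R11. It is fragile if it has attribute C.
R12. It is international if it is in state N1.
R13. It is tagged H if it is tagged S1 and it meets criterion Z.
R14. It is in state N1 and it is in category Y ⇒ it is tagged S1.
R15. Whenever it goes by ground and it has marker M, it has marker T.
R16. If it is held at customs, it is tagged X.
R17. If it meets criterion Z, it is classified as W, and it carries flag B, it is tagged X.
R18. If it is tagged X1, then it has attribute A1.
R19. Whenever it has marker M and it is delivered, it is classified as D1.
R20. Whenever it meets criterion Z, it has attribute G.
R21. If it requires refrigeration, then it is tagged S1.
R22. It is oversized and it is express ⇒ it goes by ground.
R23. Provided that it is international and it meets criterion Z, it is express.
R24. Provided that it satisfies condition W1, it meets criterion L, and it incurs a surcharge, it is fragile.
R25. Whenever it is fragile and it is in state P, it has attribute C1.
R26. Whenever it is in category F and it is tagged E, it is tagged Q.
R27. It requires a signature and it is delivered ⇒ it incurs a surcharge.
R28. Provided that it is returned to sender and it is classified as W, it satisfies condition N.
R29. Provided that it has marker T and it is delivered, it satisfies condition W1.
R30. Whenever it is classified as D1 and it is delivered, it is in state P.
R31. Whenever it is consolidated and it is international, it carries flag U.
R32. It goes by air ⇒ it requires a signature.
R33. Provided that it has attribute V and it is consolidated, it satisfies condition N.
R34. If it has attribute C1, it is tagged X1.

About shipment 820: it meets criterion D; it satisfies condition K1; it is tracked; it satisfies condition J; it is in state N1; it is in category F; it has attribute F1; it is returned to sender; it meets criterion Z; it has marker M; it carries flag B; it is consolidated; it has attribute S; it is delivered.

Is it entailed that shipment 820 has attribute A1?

No

Forward chaining from the given facts derives: meets criterion L, is tagged S1, is international, is tagged H, is classified as D1, has attribute G, is express, is in state P, carries flag U.
Rules concluding "it has attribute A1": R7 needs "it is insured"; R18 needs "it is tagged X1" — none of these are established.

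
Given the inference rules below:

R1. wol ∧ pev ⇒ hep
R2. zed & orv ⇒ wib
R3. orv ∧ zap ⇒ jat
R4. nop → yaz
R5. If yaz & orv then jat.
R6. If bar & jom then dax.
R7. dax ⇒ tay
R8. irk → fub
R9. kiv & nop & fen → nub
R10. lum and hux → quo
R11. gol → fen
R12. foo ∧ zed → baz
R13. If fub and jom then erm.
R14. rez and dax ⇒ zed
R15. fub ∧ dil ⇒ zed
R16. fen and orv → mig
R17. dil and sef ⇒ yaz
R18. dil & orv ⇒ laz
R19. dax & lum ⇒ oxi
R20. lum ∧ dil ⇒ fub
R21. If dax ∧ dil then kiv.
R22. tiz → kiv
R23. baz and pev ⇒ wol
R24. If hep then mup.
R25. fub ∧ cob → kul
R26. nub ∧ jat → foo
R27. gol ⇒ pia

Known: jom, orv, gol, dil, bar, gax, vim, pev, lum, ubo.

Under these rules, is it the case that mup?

No

Forward chaining from the given facts derives: dax, tay, fen, mig, laz, oxi, fub, kiv, pia, erm, zed, wib.
The only rule concluding mup is R24, which needs hep; that is never established.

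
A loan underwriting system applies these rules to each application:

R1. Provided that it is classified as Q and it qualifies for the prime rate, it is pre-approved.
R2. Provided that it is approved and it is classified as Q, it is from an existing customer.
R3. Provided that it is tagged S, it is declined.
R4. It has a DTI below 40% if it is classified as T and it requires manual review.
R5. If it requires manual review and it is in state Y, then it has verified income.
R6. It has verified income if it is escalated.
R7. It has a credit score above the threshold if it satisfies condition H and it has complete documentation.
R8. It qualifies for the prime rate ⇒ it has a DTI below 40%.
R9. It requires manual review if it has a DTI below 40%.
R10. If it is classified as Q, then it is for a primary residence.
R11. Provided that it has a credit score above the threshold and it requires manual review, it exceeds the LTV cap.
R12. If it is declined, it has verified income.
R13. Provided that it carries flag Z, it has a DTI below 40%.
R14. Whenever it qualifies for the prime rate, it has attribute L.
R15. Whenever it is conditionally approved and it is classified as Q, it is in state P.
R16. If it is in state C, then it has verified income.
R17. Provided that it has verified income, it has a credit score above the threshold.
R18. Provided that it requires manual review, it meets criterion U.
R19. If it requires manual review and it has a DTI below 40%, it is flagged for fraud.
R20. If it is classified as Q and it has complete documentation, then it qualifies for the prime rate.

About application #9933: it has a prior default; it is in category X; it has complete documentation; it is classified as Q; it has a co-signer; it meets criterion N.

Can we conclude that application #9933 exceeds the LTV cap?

No

Forward chaining from the given facts derives: is for a primary residence, qualifies for the prime rate, is pre-approved, has a DTI below 40%, requires manual review, has attribute L, meets criterion U, is flagged for fraud.
The only rule concluding "it exceeds the LTV cap" is R11, which needs "it has a credit score above the threshold"; that is never established.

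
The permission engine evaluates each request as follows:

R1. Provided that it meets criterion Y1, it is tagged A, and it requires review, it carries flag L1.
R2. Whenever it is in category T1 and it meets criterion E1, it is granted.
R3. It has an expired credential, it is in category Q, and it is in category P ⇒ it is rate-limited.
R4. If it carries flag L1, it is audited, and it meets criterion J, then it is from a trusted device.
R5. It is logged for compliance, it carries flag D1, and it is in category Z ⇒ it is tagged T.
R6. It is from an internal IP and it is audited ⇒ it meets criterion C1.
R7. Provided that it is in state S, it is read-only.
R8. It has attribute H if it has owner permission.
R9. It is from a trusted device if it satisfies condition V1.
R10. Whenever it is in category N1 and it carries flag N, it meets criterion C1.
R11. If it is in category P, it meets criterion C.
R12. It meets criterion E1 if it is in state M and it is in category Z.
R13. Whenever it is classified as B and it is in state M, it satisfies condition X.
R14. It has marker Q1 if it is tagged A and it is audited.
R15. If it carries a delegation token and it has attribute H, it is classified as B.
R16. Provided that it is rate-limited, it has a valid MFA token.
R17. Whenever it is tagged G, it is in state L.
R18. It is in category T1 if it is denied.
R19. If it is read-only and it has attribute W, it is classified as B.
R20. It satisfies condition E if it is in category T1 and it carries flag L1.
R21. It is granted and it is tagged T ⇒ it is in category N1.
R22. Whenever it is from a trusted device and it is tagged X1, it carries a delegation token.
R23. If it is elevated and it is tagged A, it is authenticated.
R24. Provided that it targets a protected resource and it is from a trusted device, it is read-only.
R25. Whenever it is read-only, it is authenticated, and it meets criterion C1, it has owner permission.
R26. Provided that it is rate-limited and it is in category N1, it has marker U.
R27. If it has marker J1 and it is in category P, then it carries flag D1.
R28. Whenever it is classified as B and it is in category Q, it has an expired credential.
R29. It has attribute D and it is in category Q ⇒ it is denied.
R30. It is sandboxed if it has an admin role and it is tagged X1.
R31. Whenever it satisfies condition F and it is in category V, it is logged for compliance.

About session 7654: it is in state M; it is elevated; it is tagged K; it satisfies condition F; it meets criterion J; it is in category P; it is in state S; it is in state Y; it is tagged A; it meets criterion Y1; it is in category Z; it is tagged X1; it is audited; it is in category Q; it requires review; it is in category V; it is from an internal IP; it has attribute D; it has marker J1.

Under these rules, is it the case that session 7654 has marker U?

Yes

By R1 (it meets criterion Y1, it is tagged A, it requires review): it carries flag L1.
By R4 (it carries flag L1, it is audited, it meets criterion J): it is from a trusted device.
By R6 (it is from an internal IP, it is audited): it meets criterion C1.
By R7 (it is in state S): it is read-only.
By R12 (it is in state M, it is in category Z): it meets criterion E1.
By R22 (it is from a trusted device, it is tagged X1): it carries a delegation token.
By R23 (it is elevated, it is tagged A): it is authenticated.
By R25 (it is read-only, it is authenticated, it meets criterion C1): it has owner permission.
By R27 (it has marker J1, it is in category P): it carries flag D1.
By R29 (it has attribute D, it is in category Q): it is denied.
By R31 (it satisfies condition F, it is in category V): it is logged for compliance.
By R5 (it is logged for compliance, it carries flag D1, it is in category Z): it is tagged T.
By R8 (it has owner permission): it has attribute H.
By R15 (it carries a delegation token, it has attribute H): it is classified as B.
By R18 (it is denied): it is in category T1.
By R28 (it is classified as B, it is in category Q): it has an expired credential.
By R2 (it is in category T1, it meets criterion E1): it is granted.
By R3 (it has an expired credential, it is in category Q, it is in category P): it is rate-limited.
By R21 (it is granted, it is tagged T): it is in category N1.
By R26 (it is rate-limited, it is in category N1): it has marker U.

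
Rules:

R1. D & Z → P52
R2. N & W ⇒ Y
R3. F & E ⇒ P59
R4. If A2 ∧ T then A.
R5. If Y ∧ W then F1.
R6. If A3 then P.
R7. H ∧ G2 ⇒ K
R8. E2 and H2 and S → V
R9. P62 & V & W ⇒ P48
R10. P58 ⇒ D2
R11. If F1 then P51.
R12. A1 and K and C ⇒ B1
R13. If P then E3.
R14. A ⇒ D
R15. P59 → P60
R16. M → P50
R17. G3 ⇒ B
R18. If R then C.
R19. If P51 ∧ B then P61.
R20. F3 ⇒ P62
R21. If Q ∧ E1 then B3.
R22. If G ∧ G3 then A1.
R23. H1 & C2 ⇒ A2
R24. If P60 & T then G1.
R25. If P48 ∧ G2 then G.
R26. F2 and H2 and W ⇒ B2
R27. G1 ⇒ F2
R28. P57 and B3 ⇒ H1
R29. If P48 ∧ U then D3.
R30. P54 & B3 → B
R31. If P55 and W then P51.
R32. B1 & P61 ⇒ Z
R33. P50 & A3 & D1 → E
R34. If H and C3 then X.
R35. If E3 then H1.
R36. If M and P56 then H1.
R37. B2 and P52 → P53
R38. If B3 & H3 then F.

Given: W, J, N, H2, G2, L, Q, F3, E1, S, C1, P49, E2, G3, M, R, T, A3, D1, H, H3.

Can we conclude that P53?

Forward chaining from the given facts derives: Y, F1, P, K, V, P51, E3, P50, B, C, P61, P62, B3, E, H1, F, P59, P48, P60, G1, G, F2, A1, B2, B1, Z.
The only rule concluding P53 is R37, which needs P52; that is never established.

No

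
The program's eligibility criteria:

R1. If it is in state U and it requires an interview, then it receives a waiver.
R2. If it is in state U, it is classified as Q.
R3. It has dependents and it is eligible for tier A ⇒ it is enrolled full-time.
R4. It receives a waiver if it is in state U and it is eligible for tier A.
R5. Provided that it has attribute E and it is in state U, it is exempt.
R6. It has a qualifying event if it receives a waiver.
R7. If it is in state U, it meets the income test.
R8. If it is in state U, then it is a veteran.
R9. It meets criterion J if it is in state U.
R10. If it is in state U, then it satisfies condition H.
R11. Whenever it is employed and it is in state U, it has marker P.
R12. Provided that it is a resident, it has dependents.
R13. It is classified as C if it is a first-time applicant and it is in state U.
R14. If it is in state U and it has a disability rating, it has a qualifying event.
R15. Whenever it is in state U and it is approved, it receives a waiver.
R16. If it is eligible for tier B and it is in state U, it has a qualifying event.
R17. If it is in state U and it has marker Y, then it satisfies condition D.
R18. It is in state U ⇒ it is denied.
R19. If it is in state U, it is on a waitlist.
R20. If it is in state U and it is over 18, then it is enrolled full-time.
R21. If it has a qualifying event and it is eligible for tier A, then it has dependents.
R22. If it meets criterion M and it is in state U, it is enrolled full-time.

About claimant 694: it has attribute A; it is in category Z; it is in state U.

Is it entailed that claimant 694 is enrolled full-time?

Forward chaining from the given facts derives: is classified as Q, meets the income test, is a veteran, meets criterion J, satisfies condition H, is denied, is on a waitlist.
Rules concluding "it is enrolled full-time": R3 needs "it has dependents"; R20 needs "it is over 18"; R22 needs "it meets criterion M" — none of these are established.

No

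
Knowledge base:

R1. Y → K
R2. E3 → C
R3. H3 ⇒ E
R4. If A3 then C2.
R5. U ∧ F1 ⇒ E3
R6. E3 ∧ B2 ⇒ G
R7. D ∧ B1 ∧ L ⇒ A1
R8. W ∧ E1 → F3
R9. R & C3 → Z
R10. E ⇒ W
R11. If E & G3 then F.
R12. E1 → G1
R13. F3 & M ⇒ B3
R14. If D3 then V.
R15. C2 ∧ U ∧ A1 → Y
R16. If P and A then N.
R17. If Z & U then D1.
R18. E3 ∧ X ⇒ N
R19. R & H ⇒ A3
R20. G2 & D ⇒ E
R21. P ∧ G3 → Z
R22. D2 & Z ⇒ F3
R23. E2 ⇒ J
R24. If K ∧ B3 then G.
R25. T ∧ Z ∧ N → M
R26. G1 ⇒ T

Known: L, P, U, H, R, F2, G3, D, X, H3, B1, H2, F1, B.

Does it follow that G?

Forward chaining from the given facts derives: E, E3, A1, W, F, N, A3, Z, C, C2, Y, D1, K.
Rules concluding G: R6 needs B2; R24 needs B3 — none of these are established.

No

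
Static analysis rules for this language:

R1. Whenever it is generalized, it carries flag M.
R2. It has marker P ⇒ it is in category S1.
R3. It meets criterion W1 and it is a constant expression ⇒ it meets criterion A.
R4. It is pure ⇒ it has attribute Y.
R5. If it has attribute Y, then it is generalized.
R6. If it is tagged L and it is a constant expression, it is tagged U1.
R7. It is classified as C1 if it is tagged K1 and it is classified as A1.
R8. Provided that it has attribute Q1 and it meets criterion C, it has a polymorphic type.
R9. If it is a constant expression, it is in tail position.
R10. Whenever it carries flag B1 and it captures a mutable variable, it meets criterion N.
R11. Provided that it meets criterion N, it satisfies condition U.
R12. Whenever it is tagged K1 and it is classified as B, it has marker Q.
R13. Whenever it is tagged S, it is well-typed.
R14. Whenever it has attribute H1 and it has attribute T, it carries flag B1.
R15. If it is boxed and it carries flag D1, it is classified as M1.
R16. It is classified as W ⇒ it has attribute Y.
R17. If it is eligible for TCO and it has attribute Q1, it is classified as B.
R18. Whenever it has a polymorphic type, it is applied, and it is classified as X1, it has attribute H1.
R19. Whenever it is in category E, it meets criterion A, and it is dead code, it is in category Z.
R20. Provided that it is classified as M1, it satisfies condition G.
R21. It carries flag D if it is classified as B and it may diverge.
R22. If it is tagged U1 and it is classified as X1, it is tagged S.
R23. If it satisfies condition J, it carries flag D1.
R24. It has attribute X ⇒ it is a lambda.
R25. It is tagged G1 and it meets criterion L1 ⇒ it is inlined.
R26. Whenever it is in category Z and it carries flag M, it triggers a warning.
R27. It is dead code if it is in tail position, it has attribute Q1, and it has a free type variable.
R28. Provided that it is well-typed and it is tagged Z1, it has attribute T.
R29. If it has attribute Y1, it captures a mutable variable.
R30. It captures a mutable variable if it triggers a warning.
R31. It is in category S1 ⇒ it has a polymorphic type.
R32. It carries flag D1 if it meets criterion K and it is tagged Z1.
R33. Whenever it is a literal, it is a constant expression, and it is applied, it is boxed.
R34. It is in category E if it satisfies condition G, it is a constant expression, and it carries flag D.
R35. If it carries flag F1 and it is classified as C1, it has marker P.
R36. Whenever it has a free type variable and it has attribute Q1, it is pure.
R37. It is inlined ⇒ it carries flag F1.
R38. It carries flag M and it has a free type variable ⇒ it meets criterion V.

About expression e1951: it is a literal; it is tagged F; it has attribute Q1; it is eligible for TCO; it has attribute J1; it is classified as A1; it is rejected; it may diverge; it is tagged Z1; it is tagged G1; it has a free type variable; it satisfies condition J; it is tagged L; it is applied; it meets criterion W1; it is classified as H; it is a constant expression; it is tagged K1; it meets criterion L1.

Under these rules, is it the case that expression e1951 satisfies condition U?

Forward chaining from the given facts derives: meets criterion A, is tagged U1, is classified as C1, is in tail position, is classified as B, carries flag D, carries flag D1, is inlined, is dead code, is boxed, is pure, carries flag F1, has attribute Y, is generalized, has marker Q, is classified as M1, satisfies condition G, is in category E, has marker P, carries flag M, is in category S1, is in category Z, triggers a warning, captures a mutable variable, has a polymorphic type, meets criterion V.
The only rule concluding "it satisfies condition U" is R11, which needs "it meets criterion N"; that is never established.

No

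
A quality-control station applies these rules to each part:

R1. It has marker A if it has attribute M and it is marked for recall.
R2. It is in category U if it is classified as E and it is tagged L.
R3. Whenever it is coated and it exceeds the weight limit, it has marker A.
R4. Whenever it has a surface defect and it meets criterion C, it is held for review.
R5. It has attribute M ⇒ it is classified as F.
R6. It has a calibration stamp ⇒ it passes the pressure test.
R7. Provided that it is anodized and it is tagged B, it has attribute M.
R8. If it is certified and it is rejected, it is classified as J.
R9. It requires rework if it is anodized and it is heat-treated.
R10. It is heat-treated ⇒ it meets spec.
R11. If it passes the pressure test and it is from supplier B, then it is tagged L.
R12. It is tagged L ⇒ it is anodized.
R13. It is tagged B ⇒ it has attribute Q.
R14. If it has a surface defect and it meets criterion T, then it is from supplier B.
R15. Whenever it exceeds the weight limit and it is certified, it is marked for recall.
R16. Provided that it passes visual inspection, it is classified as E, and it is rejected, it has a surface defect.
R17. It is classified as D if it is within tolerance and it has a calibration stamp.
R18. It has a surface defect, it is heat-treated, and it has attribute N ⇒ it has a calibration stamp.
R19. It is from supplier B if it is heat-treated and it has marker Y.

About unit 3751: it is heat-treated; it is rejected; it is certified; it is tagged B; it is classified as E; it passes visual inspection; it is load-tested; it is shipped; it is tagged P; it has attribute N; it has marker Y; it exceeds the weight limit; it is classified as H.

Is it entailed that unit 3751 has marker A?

By R15 (it exceeds the weight limit, it is certified): it is marked for recall.
By R16 (it passes visual inspection, it is classified as E, it is rejected): it has a surface defect.
By R18 (it has a surface defect, it is heat-treated, it has attribute N): it has a calibration stamp.
By R19 (it is heat-treated, it has marker Y): it is from supplier B.
By R6 (it has a calibration stamp): it passes the pressure test.
By R11 (it passes the pressure test, it is from supplier B): it is tagged L.
By R12 (it is tagged L): it is anodized.
By R7 (it is anodized, it is tagged B): it has attribute M.
By R1 (it has attribute M, it is marked for recall): it has marker A.

Yes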